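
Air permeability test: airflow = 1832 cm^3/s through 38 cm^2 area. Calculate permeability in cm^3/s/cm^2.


Formula: Air Permeability = Airflow / Test Area
AP = 1832 cm^3/s / 38 cm^2
AP = 48.2 cm^3/s/cm^2

48.2 cm^3/s/cm^2


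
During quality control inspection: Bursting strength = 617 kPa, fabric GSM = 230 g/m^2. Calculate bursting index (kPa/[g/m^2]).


Formula: Bursting Index = Bursting Strength / Fabric GSM
BI = 617 kPa / 230 g/m^2
BI = 2.683 kPa/(g/m^2)

2.683 kPa/(g/m^2)


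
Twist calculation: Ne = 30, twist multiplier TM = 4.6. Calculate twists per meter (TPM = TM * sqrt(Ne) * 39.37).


Formula: TPM = TM * sqrt(Ne) * 39.37
Step 1: sqrt(Ne) = sqrt(30) = 5.4772
Step 2: TM * sqrt(Ne) = 4.6 * 5.4772 = 25.1951
Step 3: TPM = 25.1951 * 39.37 = 992 twists/m

992 twists/m


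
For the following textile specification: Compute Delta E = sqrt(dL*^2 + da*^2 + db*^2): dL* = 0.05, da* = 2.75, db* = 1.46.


Formula: Delta E = sqrt(dL*^2 + da*^2 + db*^2)
Step 1: dL*^2 = 0.05^2 = 0.0025
Step 2: da*^2 = 2.75^2 = 7.5625
Step 3: db*^2 = 1.46^2 = 2.1316
Step 4: Sum = 0.0025 + 7.5625 + 2.1316 = 9.6966
Step 5: Delta E = sqrt(9.6966) = 3.11

3.11 Delta E


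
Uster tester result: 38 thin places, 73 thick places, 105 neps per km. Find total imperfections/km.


Formula: Total = thin places + thick places + neps
Total = 38 + 73 + 105
Total = 216 imperfections/km

216 imperfections/km


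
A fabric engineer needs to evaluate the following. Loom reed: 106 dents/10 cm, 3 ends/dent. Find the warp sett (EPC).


Formula: EPC = (dents per 10 cm * ends per dent) / 10
Step 1: Total ends per 10 cm = 106 * 3 = 318
Step 2: EPC = 318 / 10 = 31.8 ends/cm

31.8 ends/cm


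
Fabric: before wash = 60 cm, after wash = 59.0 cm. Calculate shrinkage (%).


Formula: Shrinkage% = ((L_before - L_after) / L_before) * 100
Step 1: Shrinkage = 60 - 59.0 = 1.0 cm
Step 2: Shrinkage% = (1.0 / 60) * 100
Step 3: Shrinkage% = 0.016667 * 100 = 1.6667% ≈ 1.7%

1.7%


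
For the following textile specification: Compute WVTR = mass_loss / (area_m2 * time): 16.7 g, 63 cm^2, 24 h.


Formula: WVTR = mass_loss / (area * time)
Step 1: Convert area: 63 cm^2 = 0.0063 m^2
Step 2: WVTR = 16.7 g / (0.0063 m^2 * 24 h)
Step 3: WVTR = 16.7 / 0.1512 = 110.4 g/m^2/h

110.4 g/m^2/h


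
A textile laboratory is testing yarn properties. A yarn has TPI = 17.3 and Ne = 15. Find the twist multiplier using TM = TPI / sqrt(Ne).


Formula: TM = TPI / sqrt(Ne)
Step 1: sqrt(Ne) = sqrt(15) = 3.873
Step 2: TM = 17.3 / 3.873 = 4.47

4.47 TM


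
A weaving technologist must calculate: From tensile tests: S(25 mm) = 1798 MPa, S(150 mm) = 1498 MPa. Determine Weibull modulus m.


Formula: m = ln(L1/L2) / ln(S2/S1)
Step 1: ln(L1/L2) = ln(25/150) = -1.79176
Step 2: S2/S1 = 1498/1798 = 0.83315
Step 3: ln(S2/S1) = ln(0.83315) = -0.18254
Step 4: m = -1.79176 / -0.18254 = 9.82

9.82 (Weibull m)


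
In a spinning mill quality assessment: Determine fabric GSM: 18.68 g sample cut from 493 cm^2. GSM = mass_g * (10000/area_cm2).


Formula: GSM = mass_g / area_m2
Step 1: Convert area: 493 cm^2 = 493 / 10000 = 0.0493 m^2
Step 2: GSM = 18.68 g / 0.0493 m^2 = 378.9 g/m^2

378.9 g/m^2


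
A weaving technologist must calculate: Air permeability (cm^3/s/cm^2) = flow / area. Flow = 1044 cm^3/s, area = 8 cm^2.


Formula: Air Permeability = Airflow / Test Area
AP = 1044 cm^3/s / 8 cm^2
AP = 130.5 cm^3/s/cm^2

130.5 cm^3/s/cm^2


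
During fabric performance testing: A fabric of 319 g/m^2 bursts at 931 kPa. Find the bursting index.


Formula: Bursting Index = Bursting Strength / Fabric GSM
BI = 931 kPa / 319 g/m^2
BI = 2.918 kPa/(g/m^2)

2.918 kPa/(g/m^2)


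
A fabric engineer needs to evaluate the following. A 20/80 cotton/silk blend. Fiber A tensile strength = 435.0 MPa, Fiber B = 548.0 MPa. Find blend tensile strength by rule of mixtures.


Formula: Blend property = (fraction_A * property_A) + (fraction_B * property_B)
Step 1: Contribution A = 20/100 * 435.0 MPa = 87.0 MPa
Step 2: Contribution B = 80/100 * 548.0 MPa = 438.4 MPa
Step 3: Blend tensile strength = 87.0 + 438.4 = 525.4 MPa

525.4 MPa


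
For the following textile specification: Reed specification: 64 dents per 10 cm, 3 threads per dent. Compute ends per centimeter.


Formula: EPC = (dents per 10 cm * ends per dent) / 10
Step 1: Total ends per 10 cm = 64 * 3 = 192
Step 2: EPC = 192 / 10 = 19.2 ends/cm

19.2 ends/cm


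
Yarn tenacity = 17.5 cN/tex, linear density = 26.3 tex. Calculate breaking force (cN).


Formula: Breaking force = Tenacity * Linear density
F = 17.5 cN/tex * 26.3 tex
F = 460.25 cN

460.25 cN


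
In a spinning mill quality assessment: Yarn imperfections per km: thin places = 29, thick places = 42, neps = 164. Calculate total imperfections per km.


Formula: Total = thin places + thick places + neps
Total = 29 + 42 + 164
Total = 235 imperfections/km

235 imperfections/km


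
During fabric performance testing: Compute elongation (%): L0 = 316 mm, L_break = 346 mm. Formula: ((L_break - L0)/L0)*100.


Formula: Elongation (%) = ((L_break - L0) / L0) * 100
Step 1: Extension = 346 - 316 = 30 mm
Step 2: Elongation = (30 / 316) * 100
Step 3: Elongation = 0.094937 * 100 = 9.4937% ≈ 9.5%

9.5%


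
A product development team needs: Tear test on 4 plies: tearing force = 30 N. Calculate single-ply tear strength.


Formula: Per-ply strength = Total force / Number of plies
Per-ply = 30 N / 4
Per-ply = 7.5 N

7.5 N


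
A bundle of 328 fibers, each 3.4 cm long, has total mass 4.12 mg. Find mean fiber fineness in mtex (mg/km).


Formula: fineness (mtex) = mass (mg) / total length (km) = (mass_mg / total_length_m) * 1000
Step 1: Convert fiber length: 3.4 cm = 0.034 m
Step 2: Total fiber length = 328 * 0.034 = 11.152 m
Step 3: Linear density = 4.12 mg / 11.152 m = 0.3694 mg/m
Step 4: fineness = 0.3694 * 1000 = 369.4 mtex

369.4 mtex


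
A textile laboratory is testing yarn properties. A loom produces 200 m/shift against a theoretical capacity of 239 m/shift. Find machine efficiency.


Formula: Efficiency% = (Actual output / Theoretical output) * 100
Efficiency% = (200 / 239) * 100
Efficiency% = 0.83682 * 100 = 83.682% ≈ 83.7%

83.7%


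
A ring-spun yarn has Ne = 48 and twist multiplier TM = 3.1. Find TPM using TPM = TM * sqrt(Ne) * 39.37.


Formula: TPM = TM * sqrt(Ne) * 39.37
Step 1: sqrt(Ne) = sqrt(48) = 6.9282
Step 2: TM * sqrt(Ne) = 3.1 * 6.9282 = 21.4774
Step 3: TPM = 21.4774 * 39.37 = 846 twists/m

846 twists/m


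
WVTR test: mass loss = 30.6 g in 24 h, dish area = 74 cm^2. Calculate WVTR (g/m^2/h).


Formula: WVTR = mass_loss / (area * time)
Step 1: Convert area: 74 cm^2 = 0.0074 m^2
Step 2: WVTR = 30.6 g / (0.0074 m^2 * 24 h)
Step 3: WVTR = 30.6 / 0.1776 = 172.3 g/m^2/h

172.3 g/m^2/h


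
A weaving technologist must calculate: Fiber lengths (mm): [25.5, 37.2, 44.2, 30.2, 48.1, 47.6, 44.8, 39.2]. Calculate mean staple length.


Formula: Mean = sum of lengths / count
Sum = 25.5 + 37.2 + 44.2 + 30.2 + 48.1 + 47.6 + 44.8 + 39.2
Sum = 316.8 mm
Mean = 316.8 / 8 = 39.60 mm

39.60 mm


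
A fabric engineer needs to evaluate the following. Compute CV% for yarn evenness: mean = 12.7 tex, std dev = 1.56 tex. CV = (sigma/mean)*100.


Formula: CV% = (standard deviation / mean) * 100
Step 1: Ratio = 1.56 / 12.7 = 0.122835
Step 2: CV% = 0.122835 * 100 = 12.2835% ≈ 12.3%

12.3%


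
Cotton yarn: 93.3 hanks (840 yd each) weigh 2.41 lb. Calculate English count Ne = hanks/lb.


Formula: Ne = hanks / mass_lb
Substituting: Ne = 93.3 / 2.41
Ne = 38.7

38.7 Ne


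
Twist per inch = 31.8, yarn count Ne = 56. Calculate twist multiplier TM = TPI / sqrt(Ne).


Formula: TM = TPI / sqrt(Ne)
Step 1: sqrt(Ne) = sqrt(56) = 7.4833
Step 2: TM = 31.8 / 7.4833 = 4.25

4.25 TM


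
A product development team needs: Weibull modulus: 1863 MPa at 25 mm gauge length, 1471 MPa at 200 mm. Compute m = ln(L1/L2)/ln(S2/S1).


Formula: m = ln(L1/L2) / ln(S2/S1)
Step 1: ln(L1/L2) = ln(25/200) = -2.07944
Step 2: S2/S1 = 1471/1863 = 0.78959
Step 3: ln(S2/S1) = ln(0.78959) = -0.23624
Step 4: m = -2.07944 / -0.23624 = 8.80

8.80 (Weibull m)


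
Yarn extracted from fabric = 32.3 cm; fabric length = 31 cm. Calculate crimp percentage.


Formula: Crimp% = ((L_yarn - L_fabric) / L_fabric) * 100
Step 1: Extension = 32.3 - 31 = 1.3 cm
Step 2: Crimp% = (1.3 / 31) * 100
Step 3: Crimp% = 0.041935 * 100 = 4.1935% ≈ 4.2%

4.2%


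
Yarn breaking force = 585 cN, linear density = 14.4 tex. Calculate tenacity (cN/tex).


Formula: Tenacity = Breaking force / Linear density
Tenacity = 585 cN / 14.4 tex
Tenacity = 40.63 cN/tex

40.63 cN/tex


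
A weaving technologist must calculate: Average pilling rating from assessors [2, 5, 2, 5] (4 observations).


Formula: Mean = sum / count
Sum = 2 + 5 + 2 + 5 = 14
Mean = 14 / 4 = 3.5

3.5


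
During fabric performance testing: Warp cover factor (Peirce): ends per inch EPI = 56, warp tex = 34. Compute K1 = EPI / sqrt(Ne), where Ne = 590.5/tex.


Formula: K1 = EPI / sqrt(Ne), with Ne = 590.5 / tex_warp
Step 1: Ne = 590.5 / 34 = 17.368
Step 2: sqrt(Ne) = sqrt(17.368) = 4.1675
Step 3: K1 = 56 / 4.1675 = 13.4

13.4


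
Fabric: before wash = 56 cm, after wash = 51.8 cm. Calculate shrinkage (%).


Formula: Shrinkage% = ((L_before - L_after) / L_before) * 100
Step 1: Shrinkage = 56 - 51.8 = 4.2 cm
Step 2: Shrinkage% = (4.2 / 56) * 100
Step 3: Shrinkage% = 0.075 * 100 = 7.5%

7.5%


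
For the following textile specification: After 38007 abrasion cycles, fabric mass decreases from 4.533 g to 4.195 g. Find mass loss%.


Formula: Mass loss% = ((m_before - m_after) / m_before) * 100
Step 1: Mass loss = 4.533 - 4.195 = 0.338 g
Step 2: Ratio = 0.338 / 4.533 = 0.0745643
Step 3: Mass loss% = 0.0745643 * 100 = 7.45643% ≈ 7.46%

7.46%


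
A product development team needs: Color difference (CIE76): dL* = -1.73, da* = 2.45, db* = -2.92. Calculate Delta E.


Formula: Delta E = sqrt(dL*^2 + da*^2 + db*^2)
Step 1: dL*^2 = (-1.73)^2 = 2.9929
Step 2: da*^2 = 2.45^2 = 6.0025
Step 3: db*^2 = (-2.92)^2 = 8.5264
Step 4: Sum = 2.9929 + 6.0025 + 8.5264 = 17.5218
Step 5: Delta E = sqrt(17.5218) = 4.19

4.19 Delta E


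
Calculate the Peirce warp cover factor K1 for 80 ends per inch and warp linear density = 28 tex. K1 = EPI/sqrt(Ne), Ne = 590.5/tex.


Formula: K1 = EPI / sqrt(Ne), with Ne = 590.5 / tex_warp
Step 1: Ne = 590.5 / 28 = 21.089
Step 2: sqrt(Ne) = sqrt(21.089) = 4.5923
Step 3: K1 = 80 / 4.5923 = 17.4

17.4


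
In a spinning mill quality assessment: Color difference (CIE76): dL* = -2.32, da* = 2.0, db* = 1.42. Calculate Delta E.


Formula: Delta E = sqrt(dL*^2 + da*^2 + db*^2)
Step 1: dL*^2 = (-2.32)^2 = 5.3824
Step 2: da*^2 = 2.0^2 = 4.0
Step 3: db*^2 = 1.42^2 = 2.0164
Step 4: Sum = 5.3824 + 4.0 + 2.0164 = 11.3988
Step 5: Delta E = sqrt(11.3988) = 3.38

3.38 Delta E


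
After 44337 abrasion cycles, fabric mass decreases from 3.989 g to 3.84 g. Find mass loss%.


Formula: Mass loss% = ((m_before - m_after) / m_before) * 100
Step 1: Mass loss = 3.989 - 3.84 = 0.149 g
Step 2: Ratio = 0.149 / 3.989 = 0.0373527
Step 3: Mass loss% = 0.0373527 * 100 = 3.73527% ≈ 3.74%

3.74%


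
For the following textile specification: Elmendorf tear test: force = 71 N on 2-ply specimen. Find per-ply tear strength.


Formula: Per-ply strength = Total force / Number of plies
Per-ply = 71 N / 2
Per-ply = 35.5 N

35.5 N


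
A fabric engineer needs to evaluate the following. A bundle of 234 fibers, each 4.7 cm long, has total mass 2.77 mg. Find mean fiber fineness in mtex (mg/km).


Formula: fineness (mtex) = mass (mg) / total length (km) = (mass_mg / total_length_m) * 1000
Step 1: Convert fiber length: 4.7 cm = 0.047 m
Step 2: Total fiber length = 234 * 0.047 = 10.998 m
Step 3: Linear density = 2.77 mg / 10.998 m = 0.2519 mg/m
Step 4: fineness = 0.2519 * 1000 = 251.9 mtex

251.9 mtex


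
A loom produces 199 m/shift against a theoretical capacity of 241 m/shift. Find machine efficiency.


Formula: Efficiency% = (Actual output / Theoretical output) * 100
Efficiency% = (199 / 241) * 100
Efficiency% = 0.825726 * 100 = 82.5726% ≈ 82.6%

82.6%


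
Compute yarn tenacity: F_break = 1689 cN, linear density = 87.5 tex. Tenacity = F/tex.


Formula: Tenacity = Breaking force / Linear density
Tenacity = 1689 cN / 87.5 tex
Tenacity = 19.30 cN/tex

19.30 cN/tex


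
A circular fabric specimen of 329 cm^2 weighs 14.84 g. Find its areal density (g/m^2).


Formula: GSM = mass_g / area_m2
Step 1: Convert area: 329 cm^2 = 329 / 10000 = 0.0329 m^2
Step 2: GSM = 14.84 g / 0.0329 m^2 = 451.1 g/m^2

451.1 g/m^2


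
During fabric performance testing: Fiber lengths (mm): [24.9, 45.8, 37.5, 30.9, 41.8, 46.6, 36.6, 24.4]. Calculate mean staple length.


Formula: Mean = sum of lengths / count
Sum = 24.9 + 45.8 + 37.5 + 30.9 + 41.8 + 46.6 + 36.6 + 24.4
Sum = 288.5 mm
Mean = 288.5 / 8 = 36.06 mm

36.06 mm


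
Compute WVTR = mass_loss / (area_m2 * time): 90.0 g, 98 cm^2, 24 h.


Formula: WVTR = mass_loss / (area * time)
Step 1: Convert area: 98 cm^2 = 0.0098 m^2
Step 2: WVTR = 90.0 g / (0.0098 m^2 * 24 h)
Step 3: WVTR = 90.0 / 0.2352 = 382.7 g/m^2/h

382.7 g/m^2/h


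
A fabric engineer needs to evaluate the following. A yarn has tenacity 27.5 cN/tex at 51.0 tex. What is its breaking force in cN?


Formula: Breaking force = Tenacity * Linear density
F = 27.5 cN/tex * 51.0 tex
F = 1402.50 cN

1402.50 cN


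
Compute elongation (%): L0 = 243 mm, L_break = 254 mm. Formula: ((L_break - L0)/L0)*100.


Formula: Elongation (%) = ((L_break - L0) / L0) * 100
Step 1: Extension = 254 - 243 = 11 mm
Step 2: Elongation = (11 / 243) * 100
Step 3: Elongation = 0.045267 * 100 = 4.5267% ≈ 4.5%

4.5%


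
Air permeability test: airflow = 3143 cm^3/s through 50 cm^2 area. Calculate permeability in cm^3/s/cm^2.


Formula: Air Permeability = Airflow / Test Area
AP = 3143 cm^3/s / 50 cm^2
AP = 62.9 cm^3/s/cm^2

62.9 cm^3/s/cm^2


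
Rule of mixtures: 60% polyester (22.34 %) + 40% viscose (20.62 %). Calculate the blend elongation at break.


Formula: Blend property = (fraction_A * property_A) + (fraction_B * property_B)
Step 1: Contribution A = 60/100 * 22.34 % = 13.404 %
Step 2: Contribution B = 40/100 * 20.62 % = 8.248 %
Step 3: Blend elongation at break = 13.404 + 8.248 = 21.652 %

21.652 %


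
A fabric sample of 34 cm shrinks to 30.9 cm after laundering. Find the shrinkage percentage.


Formula: Shrinkage% = ((L_before - L_after) / L_before) * 100
Step 1: Shrinkage = 34 - 30.9 = 3.1 cm
Step 2: Shrinkage% = (3.1 / 34) * 100
Step 3: Shrinkage% = 0.091176 * 100 = 9.1176% ≈ 9.1%

9.1%


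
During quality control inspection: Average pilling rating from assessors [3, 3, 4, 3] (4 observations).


Formula: Mean = sum / count
Sum = 3 + 3 + 4 + 3 = 13
Mean = 13 / 4 = 3.3

3.3


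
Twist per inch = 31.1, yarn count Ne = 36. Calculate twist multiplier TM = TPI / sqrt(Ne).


Formula: TM = TPI / sqrt(Ne)
Step 1: sqrt(Ne) = sqrt(36) = 6
Step 2: TM = 31.1 / 6 = 5.18

5.18 TM


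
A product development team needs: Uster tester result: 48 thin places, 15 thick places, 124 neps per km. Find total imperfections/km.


Formula: Total = thin places + thick places + neps
Total = 48 + 15 + 124
Total = 187 imperfections/km

187 imperfections/km


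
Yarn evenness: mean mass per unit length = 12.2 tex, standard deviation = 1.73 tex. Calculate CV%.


Formula: CV% = (standard deviation / mean) * 100
Step 1: Ratio = 1.73 / 12.2 = 0.141803
Step 2: CV% = 0.141803 * 100 = 14.1803% ≈ 14.2%

14.2%


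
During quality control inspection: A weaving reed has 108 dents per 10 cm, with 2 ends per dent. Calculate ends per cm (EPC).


Formula: EPC = (dents per 10 cm * ends per dent) / 10
Step 1: Total ends per 10 cm = 108 * 2 = 216
Step 2: EPC = 216 / 10 = 21.6 ends/cm

21.6 ends/cm


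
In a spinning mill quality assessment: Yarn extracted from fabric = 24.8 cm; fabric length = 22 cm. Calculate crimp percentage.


Formula: Crimp% = ((L_yarn - L_fabric) / L_fabric) * 100
Step 1: Extension = 24.8 - 22 = 2.8 cm
Step 2: Crimp% = (2.8 / 22) * 100
Step 3: Crimp% = 0.127273 * 100 = 12.7273% ≈ 12.7%

12.7%


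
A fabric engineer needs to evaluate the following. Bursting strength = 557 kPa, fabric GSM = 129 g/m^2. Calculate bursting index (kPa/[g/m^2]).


Formula: Bursting Index = Bursting Strength / Fabric GSM
BI = 557 kPa / 129 g/m^2
BI = 4.318 kPa/(g/m^2)

4.318 kPa/(g/m^2)


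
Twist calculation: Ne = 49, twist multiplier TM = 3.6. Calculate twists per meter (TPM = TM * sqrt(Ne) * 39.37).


Formula: TPM = TM * sqrt(Ne) * 39.37
Step 1: sqrt(Ne) = sqrt(49) = 7
Step 2: TM * sqrt(Ne) = 3.6 * 7 = 25.2
Step 3: TPM = 25.2 * 39.37 = 992 twists/m

992 twists/m


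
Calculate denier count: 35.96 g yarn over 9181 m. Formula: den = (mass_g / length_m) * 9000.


Formula: den = (mass_g / length_m) * 9000
Substituting: den = (35.96 / 9181) * 9000
Intermediate: 35.96 / 9181 = 0.00391678 g/m
den = 0.00391678 * 9000 = 35.3 denier

35.3 denier


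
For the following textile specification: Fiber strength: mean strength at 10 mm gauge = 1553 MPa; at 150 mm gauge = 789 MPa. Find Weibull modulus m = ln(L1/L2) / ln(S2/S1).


Formula: m = ln(L1/L2) / ln(S2/S1)
Step 1: ln(L1/L2) = ln(10/150) = -2.70805
Step 2: S2/S1 = 789/1553 = 0.50805
Step 3: ln(S2/S1) = ln(0.50805) = -0.67718
Step 4: m = -2.70805 / -0.67718 = 4.00

4.00 (Weibull m)


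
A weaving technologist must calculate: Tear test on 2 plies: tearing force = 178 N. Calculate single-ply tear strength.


Formula: Per-ply strength = Total force / Number of plies
Per-ply = 178 N / 2
Per-ply = 89 N

89 N


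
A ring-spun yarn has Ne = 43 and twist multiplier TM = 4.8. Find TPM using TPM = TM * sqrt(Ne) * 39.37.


Formula: TPM = TM * sqrt(Ne) * 39.37
Step 1: sqrt(Ne) = sqrt(43) = 6.5574
Step 2: TM * sqrt(Ne) = 4.8 * 6.5574 = 31.4755
Step 3: TPM = 31.4755 * 39.37 = 1239 twists/m

1239 twists/m


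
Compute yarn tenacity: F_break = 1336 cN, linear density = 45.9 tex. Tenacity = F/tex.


Formula: Tenacity = Breaking force / Linear density
Tenacity = 1336 cN / 45.9 tex
Tenacity = 29.11 cN/tex

29.11 cN/tex


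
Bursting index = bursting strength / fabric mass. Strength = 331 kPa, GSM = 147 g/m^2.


Formula: Bursting Index = Bursting Strength / Fabric GSM
BI = 331 kPa / 147 g/m^2
BI = 2.252 kPa/(g/m^2)

2.252 kPa/(g/m^2)


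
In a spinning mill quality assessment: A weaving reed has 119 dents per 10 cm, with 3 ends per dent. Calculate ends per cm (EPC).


Formula: EPC = (dents per 10 cm * ends per dent) / 10
Step 1: Total ends per 10 cm = 119 * 3 = 357
Step 2: EPC = 357 / 10 = 35.7 ends/cm

35.7 ends/cm


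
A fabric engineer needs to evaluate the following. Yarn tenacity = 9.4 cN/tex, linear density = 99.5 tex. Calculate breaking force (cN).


Formula: Breaking force = Tenacity * Linear density
F = 9.4 cN/tex * 99.5 tex
F = 935.30 cN

935.30 cN


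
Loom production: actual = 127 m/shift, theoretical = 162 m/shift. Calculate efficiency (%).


Formula: Efficiency% = (Actual output / Theoretical output) * 100
Efficiency% = (127 / 162) * 100
Efficiency% = 0.783951 * 100 = 78.3951% ≈ 78.4%

78.4%


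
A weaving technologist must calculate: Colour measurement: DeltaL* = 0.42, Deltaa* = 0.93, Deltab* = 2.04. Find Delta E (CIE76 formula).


Formula: Delta E = sqrt(dL*^2 + da*^2 + db*^2)
Step 1: dL*^2 = 0.42^2 = 0.1764
Step 2: da*^2 = 0.93^2 = 0.8649
Step 3: db*^2 = 2.04^2 = 4.1616
Step 4: Sum = 0.1764 + 0.8649 + 4.1616 = 5.2029
Step 5: Delta E = sqrt(5.2029) = 2.28

2.28 Delta E


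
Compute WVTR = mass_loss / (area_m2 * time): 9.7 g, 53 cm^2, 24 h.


Formula: WVTR = mass_loss / (area * time)
Step 1: Convert area: 53 cm^2 = 0.0053 m^2
Step 2: WVTR = 9.7 g / (0.0053 m^2 * 24 h)
Step 3: WVTR = 9.7 / 0.1272 = 76.3 g/m^2/h

76.3 g/m^2/h


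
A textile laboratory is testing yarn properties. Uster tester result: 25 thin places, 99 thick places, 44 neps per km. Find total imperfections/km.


Formula: Total = thin places + thick places + neps
Total = 25 + 99 + 44
Total = 168 imperfections/km

168 imperfections/km


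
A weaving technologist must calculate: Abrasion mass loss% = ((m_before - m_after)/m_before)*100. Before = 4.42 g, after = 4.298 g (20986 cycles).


Formula: Mass loss% = ((m_before - m_after) / m_before) * 100
Step 1: Mass loss = 4.42 - 4.298 = 0.122 g
Step 2: Ratio = 0.122 / 4.42 = 0.0276018
Step 3: Mass loss% = 0.0276018 * 100 = 2.76018% ≈ 2.76%

2.76%


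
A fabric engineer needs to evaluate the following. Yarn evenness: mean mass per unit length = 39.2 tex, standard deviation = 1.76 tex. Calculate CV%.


Formula: CV% = (standard deviation / mean) * 100
Step 1: Ratio = 1.76 / 39.2 = 0.044898
Step 2: CV% = 0.044898 * 100 = 4.4898% ≈ 4.5%

4.5%


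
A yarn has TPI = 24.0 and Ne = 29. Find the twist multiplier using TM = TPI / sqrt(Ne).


Formula: TM = TPI / sqrt(Ne)
Step 1: sqrt(Ne) = sqrt(29) = 5.3852
Step 2: TM = 24.0 / 5.3852 = 4.46

4.46 TM


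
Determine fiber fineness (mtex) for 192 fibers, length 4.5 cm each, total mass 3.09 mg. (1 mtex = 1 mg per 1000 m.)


Formula: fineness (mtex) = mass (mg) / total length (km) = (mass_mg / total_length_m) * 1000
Step 1: Convert fiber length: 4.5 cm = 0.045 m
Step 2: Total fiber length = 192 * 0.045 = 8.64 m
Step 3: Linear density = 3.09 mg / 8.64 m = 0.3576 mg/m
Step 4: fineness = 0.3576 * 1000 = 357.6 mtex

357.6 mtex


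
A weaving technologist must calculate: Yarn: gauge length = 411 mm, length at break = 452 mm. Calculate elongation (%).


Formula: Elongation (%) = ((L_break - L0) / L0) * 100
Step 1: Extension = 452 - 411 = 41 mm
Step 2: Elongation = (41 / 411) * 100
Step 3: Elongation = 0.099757 * 100 = 9.9757% ≈ 10.0%

10.0%


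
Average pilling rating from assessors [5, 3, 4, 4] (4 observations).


Formula: Mean = sum / count
Sum = 5 + 3 + 4 + 4 = 16
Mean = 16 / 4 = 4.0

4.0


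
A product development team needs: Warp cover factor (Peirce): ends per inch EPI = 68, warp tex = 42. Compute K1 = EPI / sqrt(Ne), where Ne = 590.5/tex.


Formula: K1 = EPI / sqrt(Ne), with Ne = 590.5 / tex_warp
Step 1: Ne = 590.5 / 42 = 14.06
Step 2: sqrt(Ne) = sqrt(14.06) = 3.7497
Step 3: K1 = 68 / 3.7497 = 18.1

18.1


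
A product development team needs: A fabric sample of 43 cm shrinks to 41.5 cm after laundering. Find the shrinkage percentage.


Formula: Shrinkage% = ((L_before - L_after) / L_before) * 100
Step 1: Shrinkage = 43 - 41.5 = 1.5 cm
Step 2: Shrinkage% = (1.5 / 43) * 100
Step 3: Shrinkage% = 0.034884 * 100 = 3.4884% ≈ 3.5%

3.5%


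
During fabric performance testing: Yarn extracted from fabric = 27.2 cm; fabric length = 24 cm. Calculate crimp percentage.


Formula: Crimp% = ((L_yarn - L_fabric) / L_fabric) * 100
Step 1: Extension = 27.2 - 24 = 3.2 cm
Step 2: Crimp% = (3.2 / 24) * 100
Step 3: Crimp% = 0.133333 * 100 = 13.3333% ≈ 13.3%

13.3%


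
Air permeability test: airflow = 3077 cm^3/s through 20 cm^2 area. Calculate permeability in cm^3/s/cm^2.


Formula: Air Permeability = Airflow / Test Area
AP = 3077 cm^3/s / 20 cm^2
AP = 153.9 cm^3/s/cm^2

153.9 cm^3/s/cm^2


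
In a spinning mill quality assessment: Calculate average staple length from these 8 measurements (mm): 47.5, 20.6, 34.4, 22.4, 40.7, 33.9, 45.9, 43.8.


Formula: Mean = sum of lengths / count
Sum = 47.5 + 20.6 + 34.4 + 22.4 + 40.7 + 33.9 + 45.9 + 43.8
Sum = 289.2 mm
Mean = 289.2 / 8 = 36.15 mm

36.15 mm


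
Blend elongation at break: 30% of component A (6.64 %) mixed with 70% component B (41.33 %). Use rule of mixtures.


Formula: Blend property = (fraction_A * property_A) + (fraction_B * property_B)
Step 1: Contribution A = 30/100 * 6.64 % = 1.992 %
Step 2: Contribution B = 70/100 * 41.33 % = 28.931 %
Step 3: Blend elongation at break = 1.992 + 28.931 = 30.923 %

30.923 %


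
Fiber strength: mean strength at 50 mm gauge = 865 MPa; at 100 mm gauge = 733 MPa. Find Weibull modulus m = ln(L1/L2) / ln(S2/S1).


Formula: m = ln(L1/L2) / ln(S2/S1)
Step 1: ln(L1/L2) = ln(50/100) = -0.69315
Step 2: S2/S1 = 733/865 = 0.8474
Step 3: ln(S2/S1) = ln(0.8474) = -0.16558
Step 4: m = -0.69315 / -0.16558 = 4.19

4.19 (Weibull m)


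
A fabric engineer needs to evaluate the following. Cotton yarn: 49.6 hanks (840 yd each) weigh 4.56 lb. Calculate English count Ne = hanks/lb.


Formula: Ne = hanks / mass_lb
Substituting: Ne = 49.6 / 4.56
Ne = 10.9

10.9 Ne


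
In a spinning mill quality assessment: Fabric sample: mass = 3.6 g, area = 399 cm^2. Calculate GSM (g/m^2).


Formula: GSM = mass_g / area_m2
Step 1: Convert area: 399 cm^2 = 399 / 10000 = 0.0399 m^2
Step 2: GSM = 3.6 g / 0.0399 m^2 = 90.2 g/m^2

90.2 g/m^2


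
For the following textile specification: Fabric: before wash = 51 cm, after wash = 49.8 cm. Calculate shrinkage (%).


Formula: Shrinkage% = ((L_before - L_after) / L_before) * 100
Step 1: Shrinkage = 51 - 49.8 = 1.2 cm
Step 2: Shrinkage% = (1.2 / 51) * 100
Step 3: Shrinkage% = 0.023529 * 100 = 2.3529% ≈ 2.4%

2.4%


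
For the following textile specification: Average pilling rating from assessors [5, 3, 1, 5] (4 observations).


Formula: Mean = sum / count
Sum = 5 + 3 + 1 + 5 = 14
Mean = 14 / 4 = 3.5

3.5


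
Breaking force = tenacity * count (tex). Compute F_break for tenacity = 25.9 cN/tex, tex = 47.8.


Formula: Breaking force = Tenacity * Linear density
F = 25.9 cN/tex * 47.8 tex
F = 1238.02 cN

1238.02 cN


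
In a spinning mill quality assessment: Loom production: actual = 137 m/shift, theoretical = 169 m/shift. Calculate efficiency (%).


Formula: Efficiency% = (Actual output / Theoretical output) * 100
Efficiency% = (137 / 169) * 100
Efficiency% = 0.810651 * 100 = 81.0651% ≈ 81.1%

81.1%


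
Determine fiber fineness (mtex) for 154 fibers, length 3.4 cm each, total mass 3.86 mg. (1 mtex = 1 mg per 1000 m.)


Formula: fineness (mtex) = mass (mg) / total length (km) = (mass_mg / total_length_m) * 1000
Step 1: Convert fiber length: 3.4 cm = 0.034 m
Step 2: Total fiber length = 154 * 0.034 = 5.236 m
Step 3: Linear density = 3.86 mg / 5.236 m = 0.7372 mg/m
Step 4: fineness = 0.7372 * 1000 = 737.2 mtex

737.2 mtex


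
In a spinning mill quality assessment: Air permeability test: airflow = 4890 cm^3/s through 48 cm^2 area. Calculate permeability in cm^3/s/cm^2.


Formula: Air Permeability = Airflow / Test Area
AP = 4890 cm^3/s / 48 cm^2
AP = 101.9 cm^3/s/cm^2

101.9 cm^3/s/cm^2


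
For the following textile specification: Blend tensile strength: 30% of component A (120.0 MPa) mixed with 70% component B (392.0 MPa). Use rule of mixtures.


Formula: Blend property = (fraction_A * property_A) + (fraction_B * property_B)
Step 1: Contribution A = 30/100 * 120.0 MPa = 36.0 MPa
Step 2: Contribution B = 70/100 * 392.0 MPa = 274.4 MPa
Step 3: Blend tensile strength = 36.0 + 274.4 = 310.4 MPa

310.4 MPa


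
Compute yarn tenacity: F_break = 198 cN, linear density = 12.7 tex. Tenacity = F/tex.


Formula: Tenacity = Breaking force / Linear density
Tenacity = 198 cN / 12.7 tex
Tenacity = 15.59 cN/tex

15.59 cN/tex


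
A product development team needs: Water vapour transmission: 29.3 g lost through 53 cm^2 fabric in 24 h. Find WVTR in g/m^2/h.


Formula: WVTR = mass_loss / (area * time)
Step 1: Convert area: 53 cm^2 = 0.0053 m^2
Step 2: WVTR = 29.3 g / (0.0053 m^2 * 24 h)
Step 3: WVTR = 29.3 / 0.1272 = 230.3 g/m^2/h

230.3 g/m^2/h


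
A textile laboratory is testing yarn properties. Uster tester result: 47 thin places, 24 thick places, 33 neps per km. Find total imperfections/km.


Formula: Total = thin places + thick places + neps
Total = 47 + 24 + 33
Total = 104 imperfections/km

104 imperfections/km


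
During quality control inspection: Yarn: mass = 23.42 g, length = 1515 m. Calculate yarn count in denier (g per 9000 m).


Formula: den = (mass_g / length_m) * 9000
Substituting: den = (23.42 / 1515) * 9000
Intermediate: 23.42 / 1515 = 0.01545875 g/m
den = 0.01545875 * 9000 = 139.1 denier

139.1 denier


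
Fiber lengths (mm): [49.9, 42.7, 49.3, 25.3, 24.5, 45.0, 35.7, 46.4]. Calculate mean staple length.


Formula: Mean = sum of lengths / count
Sum = 49.9 + 42.7 + 49.3 + 25.3 + 24.5 + 45.0 + 35.7 + 46.4
Sum = 318.8 mm
Mean = 318.8 / 8 = 39.85 mm

39.85 mm


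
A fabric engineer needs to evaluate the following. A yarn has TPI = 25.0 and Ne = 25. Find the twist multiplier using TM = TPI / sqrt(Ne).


Formula: TM = TPI / sqrt(Ne)
Step 1: sqrt(Ne) = sqrt(25) = 5
Step 2: TM = 25.0 / 5 = 5.00

5.00 TM


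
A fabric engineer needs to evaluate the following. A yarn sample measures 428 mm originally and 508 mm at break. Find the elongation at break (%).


Formula: Elongation (%) = ((L_break - L0) / L0) * 100
Step 1: Extension = 508 - 428 = 80 mm
Step 2: Elongation = (80 / 428) * 100
Step 3: Elongation = 0.186916 * 100 = 18.6916% ≈ 18.7%

18.7%


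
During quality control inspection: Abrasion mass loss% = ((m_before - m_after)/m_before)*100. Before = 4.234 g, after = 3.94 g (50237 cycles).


Formula: Mass loss% = ((m_before - m_after) / m_before) * 100
Step 1: Mass loss = 4.234 - 3.94 = 0.294 g
Step 2: Ratio = 0.294 / 4.234 = 0.0694379
Step 3: Mass loss% = 0.0694379 * 100 = 6.94379% ≈ 6.94%

6.94%


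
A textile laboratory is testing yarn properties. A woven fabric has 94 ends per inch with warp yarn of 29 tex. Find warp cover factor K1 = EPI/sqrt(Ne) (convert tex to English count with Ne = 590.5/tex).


Formula: K1 = EPI / sqrt(Ne), with Ne = 590.5 / tex_warp
Step 1: Ne = 590.5 / 29 = 20.362
Step 2: sqrt(Ne) = sqrt(20.362) = 4.5124
Step 3: K1 = 94 / 4.5124 = 20.8

20.8


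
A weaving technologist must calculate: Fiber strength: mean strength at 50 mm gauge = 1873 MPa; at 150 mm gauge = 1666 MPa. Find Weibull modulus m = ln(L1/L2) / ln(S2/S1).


Formula: m = ln(L1/L2) / ln(S2/S1)
Step 1: ln(L1/L2) = ln(50/150) = -1.09861
Step 2: S2/S1 = 1666/1873 = 0.88948
Step 3: ln(S2/S1) = ln(0.88948) = -0.11712
Step 4: m = -1.09861 / -0.11712 = 9.38

9.38 (Weibull m)


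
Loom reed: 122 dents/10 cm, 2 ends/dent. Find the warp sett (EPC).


Formula: EPC = (dents per 10 cm * ends per dent) / 10
Step 1: Total ends per 10 cm = 122 * 2 = 244
Step 2: EPC = 244 / 10 = 24.4 ends/cm

24.4 ends/cm


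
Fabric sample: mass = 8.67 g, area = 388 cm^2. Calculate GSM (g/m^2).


Formula: GSM = mass_g / area_m2
Step 1: Convert area: 388 cm^2 = 388 / 10000 = 0.0388 m^2
Step 2: GSM = 8.67 g / 0.0388 m^2 = 223.5 g/m^2

223.5 g/m^2


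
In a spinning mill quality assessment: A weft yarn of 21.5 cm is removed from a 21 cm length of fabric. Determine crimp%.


Formula: Crimp% = ((L_yarn - L_fabric) / L_fabric) * 100
Step 1: Extension = 21.5 - 21 = 0.5 cm
Step 2: Crimp% = (0.5 / 21) * 100
Step 3: Crimp% = 0.02381 * 100 = 2.381% ≈ 2.4%

2.4%


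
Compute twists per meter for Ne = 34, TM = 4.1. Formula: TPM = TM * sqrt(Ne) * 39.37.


Formula: TPM = TM * sqrt(Ne) * 39.37
Step 1: sqrt(Ne) = sqrt(34) = 5.831
Step 2: TM * sqrt(Ne) = 4.1 * 5.831 = 23.9071
Step 3: TPM = 23.9071 * 39.37 = 941 twists/m

941 twists/m


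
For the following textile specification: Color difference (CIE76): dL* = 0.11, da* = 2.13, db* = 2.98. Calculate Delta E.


Formula: Delta E = sqrt(dL*^2 + da*^2 + db*^2)
Step 1: dL*^2 = 0.11^2 = 0.0121
Step 2: da*^2 = 2.13^2 = 4.5369
Step 3: db*^2 = 2.98^2 = 8.8804
Step 4: Sum = 0.0121 + 4.5369 + 8.8804 = 13.4294
Step 5: Delta E = sqrt(13.4294) = 3.66

3.66 Delta E


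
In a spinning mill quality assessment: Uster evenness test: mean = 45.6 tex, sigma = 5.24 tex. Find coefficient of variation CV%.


Formula: CV% = (standard deviation / mean) * 100
Step 1: Ratio = 5.24 / 45.6 = 0.114912
Step 2: CV% = 0.114912 * 100 = 11.4912% ≈ 11.5%

11.5%


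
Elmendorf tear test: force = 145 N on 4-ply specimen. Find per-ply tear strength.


Formula: Per-ply strength = Total force / Number of plies
Per-ply = 145 N / 4
Per-ply = 36.25 N

36.25 N


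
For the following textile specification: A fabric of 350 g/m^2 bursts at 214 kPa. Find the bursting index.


Formula: Bursting Index = Bursting Strength / Fabric GSM
BI = 214 kPa / 350 g/m^2
BI = 0.611 kPa/(g/m^2)

0.611 kPa/(g/m^2)


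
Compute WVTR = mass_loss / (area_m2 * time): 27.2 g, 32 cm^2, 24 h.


Formula: WVTR = mass_loss / (area * time)
Step 1: Convert area: 32 cm^2 = 0.0032 m^2
Step 2: WVTR = 27.2 g / (0.0032 m^2 * 24 h)
Step 3: WVTR = 27.2 / 0.0768 = 354.2 g/m^2/h

354.2 g/m^2/h


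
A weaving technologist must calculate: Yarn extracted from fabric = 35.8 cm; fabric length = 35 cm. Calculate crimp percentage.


Formula: Crimp% = ((L_yarn - L_fabric) / L_fabric) * 100
Step 1: Extension = 35.8 - 35 = 0.8 cm
Step 2: Crimp% = (0.8 / 35) * 100
Step 3: Crimp% = 0.022857 * 100 = 2.2857% ≈ 2.3%

2.3%


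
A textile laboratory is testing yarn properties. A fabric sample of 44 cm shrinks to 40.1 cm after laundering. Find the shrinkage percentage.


Formula: Shrinkage% = ((L_before - L_after) / L_before) * 100
Step 1: Shrinkage = 44 - 40.1 = 3.9 cm
Step 2: Shrinkage% = (3.9 / 44) * 100
Step 3: Shrinkage% = 0.088636 * 100 = 8.8636% ≈ 8.9%

8.9%


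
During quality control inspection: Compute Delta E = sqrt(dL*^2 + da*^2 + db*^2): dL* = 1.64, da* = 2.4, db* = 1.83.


Formula: Delta E = sqrt(dL*^2 + da*^2 + db*^2)
Step 1: dL*^2 = 1.64^2 = 2.6896
Step 2: da*^2 = 2.4^2 = 5.76
Step 3: db*^2 = 1.83^2 = 3.3489
Step 4: Sum = 2.6896 + 5.76 + 3.3489 = 11.7985
Step 5: Delta E = sqrt(11.7985) = 3.43

3.43 Delta E


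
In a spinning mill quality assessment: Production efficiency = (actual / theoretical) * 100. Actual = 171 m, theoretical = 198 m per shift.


Formula: Efficiency% = (Actual output / Theoretical output) * 100
Efficiency% = (171 / 198) * 100
Efficiency% = 0.863636 * 100 = 86.3636% ≈ 86.4%

86.4%


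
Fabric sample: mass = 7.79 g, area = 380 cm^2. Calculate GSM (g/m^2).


Formula: GSM = mass_g / area_m2
Step 1: Convert area: 380 cm^2 = 380 / 10000 = 0.038 m^2
Step 2: GSM = 7.79 g / 0.038 m^2 = 205.0 g/m^2

205.0 g/m^2


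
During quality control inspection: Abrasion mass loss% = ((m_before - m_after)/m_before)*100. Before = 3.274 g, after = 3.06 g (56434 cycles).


Formula: Mass loss% = ((m_before - m_after) / m_before) * 100
Step 1: Mass loss = 3.274 - 3.06 = 0.214 g
Step 2: Ratio = 0.214 / 3.274 = 0.0653635
Step 3: Mass loss% = 0.0653635 * 100 = 6.53635% ≈ 6.54%

6.54%


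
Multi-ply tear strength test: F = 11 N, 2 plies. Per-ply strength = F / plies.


Formula: Per-ply strength = Total force / Number of plies
Per-ply = 11 N / 2
Per-ply = 5.5 N

5.5 N


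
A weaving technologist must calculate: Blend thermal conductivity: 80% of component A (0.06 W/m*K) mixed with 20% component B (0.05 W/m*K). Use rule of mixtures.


Formula: Blend property = (fraction_A * property_A) + (fraction_B * property_B)
Step 1: Contribution A = 80/100 * 0.06 W/m*K = 0.048 W/m*K
Step 2: Contribution B = 20/100 * 0.05 W/m*K = 0.01 W/m*K
Step 3: Blend thermal conductivity = 0.048 + 0.01 = 0.058 W/m*K

0.058 W/m*K


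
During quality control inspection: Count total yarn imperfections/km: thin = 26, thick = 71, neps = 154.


Formula: Total = thin places + thick places + neps
Total = 26 + 71 + 154
Total = 251 imperfections/km

251 imperfections/km


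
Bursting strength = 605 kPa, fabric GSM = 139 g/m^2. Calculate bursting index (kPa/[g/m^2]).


Formula: Bursting Index = Bursting Strength / Fabric GSM
BI = 605 kPa / 139 g/m^2
BI = 4.353 kPa/(g/m^2)

4.353 kPa/(g/m^2)


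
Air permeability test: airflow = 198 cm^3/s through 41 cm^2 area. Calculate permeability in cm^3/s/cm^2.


Formula: Air Permeability = Airflow / Test Area
AP = 198 cm^3/s / 41 cm^2
AP = 4.8 cm^3/s/cm^2

4.8 cm^3/s/cm^2


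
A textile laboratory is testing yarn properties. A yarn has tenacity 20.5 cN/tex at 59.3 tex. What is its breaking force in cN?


Formula: Breaking force = Tenacity * Linear density
F = 20.5 cN/tex * 59.3 tex
F = 1215.65 cN

1215.65 cN


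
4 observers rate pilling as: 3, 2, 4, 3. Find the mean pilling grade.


Formula: Mean = sum / count
Sum = 3 + 2 + 4 + 3 = 12
Mean = 12 / 4 = 3.0

3.0


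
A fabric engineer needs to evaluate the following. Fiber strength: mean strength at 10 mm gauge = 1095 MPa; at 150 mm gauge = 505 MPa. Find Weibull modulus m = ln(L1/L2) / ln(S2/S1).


Formula: m = ln(L1/L2) / ln(S2/S1)
Step 1: ln(L1/L2) = ln(10/150) = -2.70805
Step 2: S2/S1 = 505/1095 = 0.46119
Step 3: ln(S2/S1) = ln(0.46119) = -0.77395
Step 4: m = -2.70805 / -0.77395 = 3.50

3.50 (Weibull m)


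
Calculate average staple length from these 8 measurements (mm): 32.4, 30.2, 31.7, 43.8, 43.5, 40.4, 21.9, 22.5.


Formula: Mean = sum of lengths / count
Sum = 32.4 + 30.2 + 31.7 + 43.8 + 43.5 + 40.4 + 21.9 + 22.5
Sum = 266.4 mm
Mean = 266.4 / 8 = 33.30 mm

33.30 mm


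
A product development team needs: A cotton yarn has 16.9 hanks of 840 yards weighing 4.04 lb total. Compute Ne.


Formula: Ne = hanks / mass_lb
Substituting: Ne = 16.9 / 4.04
Ne = 4.2

4.2 Ne


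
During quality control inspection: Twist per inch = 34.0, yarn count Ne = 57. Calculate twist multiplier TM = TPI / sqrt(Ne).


Formula: TM = TPI / sqrt(Ne)
Step 1: sqrt(Ne) = sqrt(57) = 7.5498
Step 2: TM = 34.0 / 7.5498 = 4.50

4.50 TM


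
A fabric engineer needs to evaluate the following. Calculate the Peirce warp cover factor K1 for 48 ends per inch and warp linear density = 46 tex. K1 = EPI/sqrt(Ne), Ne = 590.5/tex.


Formula: K1 = EPI / sqrt(Ne), with Ne = 590.5 / tex_warp
Step 1: Ne = 590.5 / 46 = 12.837
Step 2: sqrt(Ne) = sqrt(12.837) = 3.5829
Step 3: K1 = 48 / 3.5829 = 13.4

13.4


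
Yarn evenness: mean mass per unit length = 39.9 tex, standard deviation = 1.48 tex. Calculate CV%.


Formula: CV% = (standard deviation / mean) * 100
Step 1: Ratio = 1.48 / 39.9 = 0.037093
Step 2: CV% = 0.037093 * 100 = 3.7093% ≈ 3.7%

3.7%


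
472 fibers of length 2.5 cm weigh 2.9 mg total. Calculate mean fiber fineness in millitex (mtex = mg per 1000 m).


Formula: fineness (mtex) = mass (mg) / total length (km) = (mass_mg / total_length_m) * 1000
Step 1: Convert fiber length: 2.5 cm = 0.025 m
Step 2: Total fiber length = 472 * 0.025 = 11.8 m
Step 3: Linear density = 2.9 mg / 11.8 m = 0.2458 mg/m
Step 4: fineness = 0.2458 * 1000 = 245.8 mtex

245.8 mtex


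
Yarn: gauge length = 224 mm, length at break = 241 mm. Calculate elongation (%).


Formula: Elongation (%) = ((L_break - L0) / L0) * 100
Step 1: Extension = 241 - 224 = 17 mm
Step 2: Elongation = (17 / 224) * 100
Step 3: Elongation = 0.075893 * 100 = 7.5893% ≈ 7.6%

7.6%


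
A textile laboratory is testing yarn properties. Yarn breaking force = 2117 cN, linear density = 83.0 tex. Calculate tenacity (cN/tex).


Formula: Tenacity = Breaking force / Linear density
Tenacity = 2117 cN / 83.0 tex
Tenacity = 25.51 cN/tex

25.51 cN/tex


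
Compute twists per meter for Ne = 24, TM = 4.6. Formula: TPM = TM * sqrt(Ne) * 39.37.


Formula: TPM = TM * sqrt(Ne) * 39.37
Step 1: sqrt(Ne) = sqrt(24) = 4.899
Step 2: TM * sqrt(Ne) = 4.6 * 4.899 = 22.5354
Step 3: TPM = 22.5354 * 39.37 = 887 twists/m

887 twists/m


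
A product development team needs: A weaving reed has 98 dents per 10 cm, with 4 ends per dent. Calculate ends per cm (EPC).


Formula: EPC = (dents per 10 cm * ends per dent) / 10
Step 1: Total ends per 10 cm = 98 * 4 = 392
Step 2: EPC = 392 / 10 = 39.2 ends/cm

39.2 ends/cm


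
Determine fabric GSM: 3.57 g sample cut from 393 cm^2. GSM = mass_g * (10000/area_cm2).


Formula: GSM = mass_g / area_m2
Step 1: Convert area: 393 cm^2 = 393 / 10000 = 0.0393 m^2
Step 2: GSM = 3.57 g / 0.0393 m^2 = 90.8 g/m^2

90.8 g/m^2


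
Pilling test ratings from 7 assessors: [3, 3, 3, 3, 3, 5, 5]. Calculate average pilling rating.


Formula: Mean = sum / count
Sum = 3 + 3 + 3 + 3 + 3 + 5 + 5 = 25
Mean = 25 / 7 = 3.6

3.6
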